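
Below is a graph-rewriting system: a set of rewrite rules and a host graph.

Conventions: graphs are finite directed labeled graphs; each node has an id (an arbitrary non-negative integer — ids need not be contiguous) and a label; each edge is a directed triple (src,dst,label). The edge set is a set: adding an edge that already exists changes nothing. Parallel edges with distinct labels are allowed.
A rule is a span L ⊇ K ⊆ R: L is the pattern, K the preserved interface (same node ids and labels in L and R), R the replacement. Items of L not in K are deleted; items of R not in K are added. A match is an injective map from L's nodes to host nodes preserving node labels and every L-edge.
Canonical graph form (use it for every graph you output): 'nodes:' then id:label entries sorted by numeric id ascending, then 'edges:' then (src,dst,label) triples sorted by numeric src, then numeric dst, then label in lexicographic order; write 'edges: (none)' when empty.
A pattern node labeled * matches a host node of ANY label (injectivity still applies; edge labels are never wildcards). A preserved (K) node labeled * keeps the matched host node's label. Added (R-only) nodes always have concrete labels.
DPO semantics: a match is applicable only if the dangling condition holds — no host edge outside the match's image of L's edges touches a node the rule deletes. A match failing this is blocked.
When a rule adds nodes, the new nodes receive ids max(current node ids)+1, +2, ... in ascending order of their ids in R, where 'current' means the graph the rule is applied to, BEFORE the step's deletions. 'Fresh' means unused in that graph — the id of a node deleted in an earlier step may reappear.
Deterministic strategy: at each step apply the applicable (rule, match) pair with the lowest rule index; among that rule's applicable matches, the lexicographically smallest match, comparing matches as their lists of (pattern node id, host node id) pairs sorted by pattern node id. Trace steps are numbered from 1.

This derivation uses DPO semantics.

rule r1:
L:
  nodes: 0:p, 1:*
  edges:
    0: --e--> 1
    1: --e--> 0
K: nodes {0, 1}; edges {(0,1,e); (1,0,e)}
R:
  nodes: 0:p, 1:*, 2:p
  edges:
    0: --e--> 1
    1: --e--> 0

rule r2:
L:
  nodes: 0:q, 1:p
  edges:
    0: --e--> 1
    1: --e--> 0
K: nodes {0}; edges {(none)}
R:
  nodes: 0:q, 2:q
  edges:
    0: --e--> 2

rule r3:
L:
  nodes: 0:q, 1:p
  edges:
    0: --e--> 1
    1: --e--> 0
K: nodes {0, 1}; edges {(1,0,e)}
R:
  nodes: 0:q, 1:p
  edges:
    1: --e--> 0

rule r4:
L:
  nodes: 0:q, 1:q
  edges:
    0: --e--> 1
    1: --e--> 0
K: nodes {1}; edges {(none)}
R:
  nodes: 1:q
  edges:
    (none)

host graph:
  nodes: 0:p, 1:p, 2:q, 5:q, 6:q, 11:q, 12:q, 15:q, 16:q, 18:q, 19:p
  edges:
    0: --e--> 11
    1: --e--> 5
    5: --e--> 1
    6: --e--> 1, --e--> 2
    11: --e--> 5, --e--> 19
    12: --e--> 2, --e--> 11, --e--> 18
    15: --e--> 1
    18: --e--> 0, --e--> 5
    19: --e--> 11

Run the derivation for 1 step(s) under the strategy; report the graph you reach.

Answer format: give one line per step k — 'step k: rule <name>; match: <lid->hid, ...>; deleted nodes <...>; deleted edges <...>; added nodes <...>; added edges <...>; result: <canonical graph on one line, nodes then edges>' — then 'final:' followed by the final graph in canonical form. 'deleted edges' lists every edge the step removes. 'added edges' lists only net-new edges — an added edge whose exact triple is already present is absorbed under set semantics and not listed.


step 1: rule r1; match: 0->1, 1->5; deleted nodes (none); deleted edges (none); added nodes 20; added edges (none); result: nodes: 0:p, 1:p, 2:q, 5:q, 6:q, 11:q, 12:q, 15:q, 16:q, 18:q, 19:p, 20:p edges: (0,11,e); (1,5,e); (5,1,e); (6,1,e); (6,2,e); (11,5,e); (11,19,e); (12,2,e); (12,11,e); (12,18,e); (15,1,e); (18,0,e); (18,5,e); (19,11,e)
final:
nodes: 0:p, 1:p, 2:q, 5:q, 6:q, 11:q, 12:q, 15:q, 16:q, 18:q, 19:p, 20:p
edges: (0,11,e); (1,5,e); (5,1,e); (6,1,e); (6,2,e); (11,5,e); (11,19,e); (12,2,e); (12,11,e); (12,18,e); (15,1,e); (18,0,e); (18,5,e); (19,11,e)


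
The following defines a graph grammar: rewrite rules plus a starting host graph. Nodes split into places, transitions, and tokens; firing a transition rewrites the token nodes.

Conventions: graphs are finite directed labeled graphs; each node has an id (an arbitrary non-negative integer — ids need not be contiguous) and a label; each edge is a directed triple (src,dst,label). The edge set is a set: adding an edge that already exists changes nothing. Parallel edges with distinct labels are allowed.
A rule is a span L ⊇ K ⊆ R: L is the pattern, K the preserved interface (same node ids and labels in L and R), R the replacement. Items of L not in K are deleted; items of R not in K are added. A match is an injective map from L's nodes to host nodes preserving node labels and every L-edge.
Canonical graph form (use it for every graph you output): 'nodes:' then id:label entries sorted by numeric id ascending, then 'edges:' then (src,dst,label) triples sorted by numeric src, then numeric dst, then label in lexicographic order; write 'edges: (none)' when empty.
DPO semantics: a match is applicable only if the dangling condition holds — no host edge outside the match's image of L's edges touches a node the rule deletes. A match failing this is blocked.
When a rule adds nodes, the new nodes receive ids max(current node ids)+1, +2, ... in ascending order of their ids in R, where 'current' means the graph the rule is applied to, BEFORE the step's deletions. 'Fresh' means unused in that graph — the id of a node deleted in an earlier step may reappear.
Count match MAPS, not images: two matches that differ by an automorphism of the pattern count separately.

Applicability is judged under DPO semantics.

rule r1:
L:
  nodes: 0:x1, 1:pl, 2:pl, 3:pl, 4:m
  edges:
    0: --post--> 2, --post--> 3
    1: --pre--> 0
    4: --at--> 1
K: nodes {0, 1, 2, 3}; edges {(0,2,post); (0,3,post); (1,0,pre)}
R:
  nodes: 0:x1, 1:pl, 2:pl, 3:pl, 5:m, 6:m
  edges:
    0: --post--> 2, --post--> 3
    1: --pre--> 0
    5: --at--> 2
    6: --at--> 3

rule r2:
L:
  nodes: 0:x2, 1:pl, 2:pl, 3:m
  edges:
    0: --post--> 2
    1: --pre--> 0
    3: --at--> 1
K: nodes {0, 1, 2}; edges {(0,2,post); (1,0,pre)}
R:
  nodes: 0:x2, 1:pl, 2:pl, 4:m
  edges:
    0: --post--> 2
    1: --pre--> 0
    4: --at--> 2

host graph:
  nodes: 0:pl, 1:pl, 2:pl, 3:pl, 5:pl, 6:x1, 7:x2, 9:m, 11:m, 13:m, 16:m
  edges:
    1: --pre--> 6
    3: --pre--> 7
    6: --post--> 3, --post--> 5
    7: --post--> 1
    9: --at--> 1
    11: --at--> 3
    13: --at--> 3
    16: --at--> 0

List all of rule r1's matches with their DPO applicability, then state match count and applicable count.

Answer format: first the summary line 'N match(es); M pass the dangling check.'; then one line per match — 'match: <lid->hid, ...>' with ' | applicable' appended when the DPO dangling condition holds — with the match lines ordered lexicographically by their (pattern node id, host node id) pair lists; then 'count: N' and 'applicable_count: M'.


2 match(es); 2 pass the dangling check.
match: 0->6, 1->1, 2->3, 3->5, 4->9 | applicable
match: 0->6, 1->1, 2->5, 3->3, 4->9 | applicable
count: 2
applicable_count: 2


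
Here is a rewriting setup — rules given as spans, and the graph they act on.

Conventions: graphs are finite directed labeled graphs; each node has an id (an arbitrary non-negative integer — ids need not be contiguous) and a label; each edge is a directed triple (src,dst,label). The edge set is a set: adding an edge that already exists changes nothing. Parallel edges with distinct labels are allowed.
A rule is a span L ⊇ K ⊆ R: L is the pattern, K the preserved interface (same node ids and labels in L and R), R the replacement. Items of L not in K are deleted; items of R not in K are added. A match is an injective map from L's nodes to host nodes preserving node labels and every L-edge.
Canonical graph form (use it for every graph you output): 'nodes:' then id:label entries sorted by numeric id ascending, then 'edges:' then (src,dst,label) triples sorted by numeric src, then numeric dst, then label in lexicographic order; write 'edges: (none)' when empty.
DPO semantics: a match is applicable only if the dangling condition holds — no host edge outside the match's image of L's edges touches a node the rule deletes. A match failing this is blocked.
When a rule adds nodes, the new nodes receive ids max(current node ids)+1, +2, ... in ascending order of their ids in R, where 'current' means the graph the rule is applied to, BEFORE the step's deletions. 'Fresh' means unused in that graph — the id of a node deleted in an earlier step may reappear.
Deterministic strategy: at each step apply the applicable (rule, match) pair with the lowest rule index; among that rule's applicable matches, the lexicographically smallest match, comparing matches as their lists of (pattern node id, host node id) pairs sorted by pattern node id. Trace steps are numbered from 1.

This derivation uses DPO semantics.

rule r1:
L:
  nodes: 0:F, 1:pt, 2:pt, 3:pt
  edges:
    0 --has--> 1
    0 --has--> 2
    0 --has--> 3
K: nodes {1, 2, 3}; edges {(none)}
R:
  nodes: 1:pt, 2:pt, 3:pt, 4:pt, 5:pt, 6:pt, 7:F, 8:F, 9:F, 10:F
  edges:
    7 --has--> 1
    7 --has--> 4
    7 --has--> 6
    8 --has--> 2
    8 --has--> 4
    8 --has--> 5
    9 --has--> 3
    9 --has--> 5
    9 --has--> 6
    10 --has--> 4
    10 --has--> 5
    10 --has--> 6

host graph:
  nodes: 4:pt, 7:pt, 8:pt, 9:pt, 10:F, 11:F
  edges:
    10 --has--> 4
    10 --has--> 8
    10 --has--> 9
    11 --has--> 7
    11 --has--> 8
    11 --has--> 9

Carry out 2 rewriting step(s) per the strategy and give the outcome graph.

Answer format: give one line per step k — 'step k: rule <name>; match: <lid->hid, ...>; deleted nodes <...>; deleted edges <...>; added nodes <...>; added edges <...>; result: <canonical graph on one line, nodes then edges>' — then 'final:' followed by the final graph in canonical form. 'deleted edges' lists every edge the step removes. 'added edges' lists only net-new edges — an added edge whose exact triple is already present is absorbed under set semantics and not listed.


step 1: rule r1; match: 0->10, 1->4, 2->8, 3->9; deleted nodes 10; deleted edges (10,4,has); (10,8,has); (10,9,has); added nodes 12, 13, 14, 15, 16, 17, 18; added edges (15,4,has); (15,12,has); (15,14,has); (16,8,has); (16,12,has); (16,13,has); (17,9,has); (17,13,has); (17,14,has); (18,12,has); (18,13,has); (18,14,has); result: nodes: 4:pt, 7:pt, 8:pt, 9:pt, 11:F, 12:pt, 13:pt, 14:pt, 15:F, 16:F, 17:F, 18:F edges: (11,7,has); (11,8,has); (11,9,has); (15,4,has); (15,12,has); (15,14,has); (16,8,has); (16,12,has); (16,13,has); (17,9,has); (17,13,has); (17,14,has); (18,12,has); (18,13,has); (18,14,has)
step 2: rule r1; match: 0->11, 1->7, 2->8, 3->9; deleted nodes 11; deleted edges (11,7,has); (11,8,has); (11,9,has); added nodes 19, 20, 21, 22, 23, 24, 25; added edges (22,7,has); (22,19,has); (22,21,has); (23,8,has); (23,19,has); (23,20,has); (24,9,has); (24,20,has); (24,21,has); (25,19,has); (25,20,has); (25,21,has); result: nodes: 4:pt, 7:pt, 8:pt, 9:pt, 12:pt, 13:pt, 14:pt, 15:F, 16:F, 17:F, 18:F, 19:pt, 20:pt, 21:pt, 22:F, 23:F, 24:F, 25:F edges: (15,4,has); (15,12,has); (15,14,has); (16,8,has); (16,12,has); (16,13,has); (17,9,has); (17,13,has); (17,14,has); (18,12,has); (18,13,has); (18,14,has); (22,7,has); (22,19,has); (22,21,has); (23,8,has); (23,19,has); (23,20,has); (24,9,has); (24,20,has); (24,21,has); (25,19,has); (25,20,has); (25,21,has)
final:
nodes: 4:pt, 7:pt, 8:pt, 9:pt, 12:pt, 13:pt, 14:pt, 15:F, 16:F, 17:F, 18:F, 19:pt, 20:pt, 21:pt, 22:F, 23:F, 24:F, 25:F
edges: (15,4,has); (15,12,has); (15,14,has); (16,8,has); (16,12,has); (16,13,has); (17,9,has); (17,13,has); (17,14,has); (18,12,has); (18,13,has); (18,14,has); (22,7,has); (22,19,has); (22,21,has); (23,8,has); (23,19,has); (23,20,has); (24,9,has); (24,20,has); (24,21,has); (25,19,has); (25,20,has); (25,21,has)


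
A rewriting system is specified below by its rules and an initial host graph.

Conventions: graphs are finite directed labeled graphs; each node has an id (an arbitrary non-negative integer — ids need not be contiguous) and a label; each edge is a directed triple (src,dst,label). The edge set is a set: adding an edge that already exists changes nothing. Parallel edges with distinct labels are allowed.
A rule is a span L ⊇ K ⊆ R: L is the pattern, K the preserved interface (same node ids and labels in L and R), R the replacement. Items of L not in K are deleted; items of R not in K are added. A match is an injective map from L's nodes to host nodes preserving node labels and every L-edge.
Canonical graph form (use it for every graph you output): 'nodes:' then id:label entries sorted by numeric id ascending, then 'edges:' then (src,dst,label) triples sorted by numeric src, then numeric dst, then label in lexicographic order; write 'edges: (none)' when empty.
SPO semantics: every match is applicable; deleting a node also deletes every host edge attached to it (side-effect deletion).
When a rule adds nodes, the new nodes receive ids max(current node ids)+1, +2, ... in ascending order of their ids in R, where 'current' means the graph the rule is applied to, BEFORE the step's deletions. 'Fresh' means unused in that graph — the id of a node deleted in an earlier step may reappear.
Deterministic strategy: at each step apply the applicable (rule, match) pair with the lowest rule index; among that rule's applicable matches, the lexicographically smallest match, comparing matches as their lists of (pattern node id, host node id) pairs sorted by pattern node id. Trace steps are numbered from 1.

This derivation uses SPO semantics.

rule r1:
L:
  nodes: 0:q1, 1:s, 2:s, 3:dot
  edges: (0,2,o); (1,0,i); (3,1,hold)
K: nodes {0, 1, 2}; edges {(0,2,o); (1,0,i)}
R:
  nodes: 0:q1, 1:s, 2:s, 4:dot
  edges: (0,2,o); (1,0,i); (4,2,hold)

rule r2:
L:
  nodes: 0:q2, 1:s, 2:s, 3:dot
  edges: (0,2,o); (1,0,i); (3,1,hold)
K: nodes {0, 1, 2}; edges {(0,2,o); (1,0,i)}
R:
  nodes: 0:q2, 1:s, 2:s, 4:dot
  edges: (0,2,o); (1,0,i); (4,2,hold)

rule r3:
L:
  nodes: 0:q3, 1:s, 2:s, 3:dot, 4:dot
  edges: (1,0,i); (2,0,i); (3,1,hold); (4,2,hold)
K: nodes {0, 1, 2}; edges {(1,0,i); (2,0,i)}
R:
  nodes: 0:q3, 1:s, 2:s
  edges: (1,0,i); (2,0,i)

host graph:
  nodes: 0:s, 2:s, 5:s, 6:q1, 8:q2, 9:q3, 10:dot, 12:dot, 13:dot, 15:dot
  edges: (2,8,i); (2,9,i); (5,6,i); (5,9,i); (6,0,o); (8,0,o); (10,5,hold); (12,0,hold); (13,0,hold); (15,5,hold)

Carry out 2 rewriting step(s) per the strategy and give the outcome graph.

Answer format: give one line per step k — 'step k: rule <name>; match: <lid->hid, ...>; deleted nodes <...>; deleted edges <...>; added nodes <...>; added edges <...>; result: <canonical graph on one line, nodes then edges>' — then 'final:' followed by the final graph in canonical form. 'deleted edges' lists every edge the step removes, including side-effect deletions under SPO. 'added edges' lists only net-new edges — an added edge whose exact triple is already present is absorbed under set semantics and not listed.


step 1: rule r1; match: 0->6, 1->5, 2->0, 3->10; deleted nodes 10; deleted edges (10,5,hold); added nodes 16; added edges (16,0,hold); result: nodes: 0:s, 2:s, 5:s, 6:q1, 8:q2, 9:q3, 12:dot, 13:dot, 15:dot, 16:dot edges: (2,8,i); (2,9,i); (5,6,i); (5,9,i); (6,0,o); (8,0,o); (12,0,hold); (13,0,hold); (15,5,hold); (16,0,hold)
step 2: rule r1; match: 0->6, 1->5, 2->0, 3->15; deleted nodes 15; deleted edges (15,5,hold); added nodes 17; added edges (17,0,hold); result: nodes: 0:s, 2:s, 5:s, 6:q1, 8:q2, 9:q3, 12:dot, 13:dot, 16:dot, 17:dot edges: (2,8,i); (2,9,i); (5,6,i); (5,9,i); (6,0,o); (8,0,o); (12,0,hold); (13,0,hold); (16,0,hold); (17,0,hold)
final:
nodes: 0:s, 2:s, 5:s, 6:q1, 8:q2, 9:q3, 12:dot, 13:dot, 16:dot, 17:dot
edges: (2,8,i); (2,9,i); (5,6,i); (5,9,i); (6,0,o); (8,0,o); (12,0,hold); (13,0,hold); (16,0,hold); (17,0,hold)


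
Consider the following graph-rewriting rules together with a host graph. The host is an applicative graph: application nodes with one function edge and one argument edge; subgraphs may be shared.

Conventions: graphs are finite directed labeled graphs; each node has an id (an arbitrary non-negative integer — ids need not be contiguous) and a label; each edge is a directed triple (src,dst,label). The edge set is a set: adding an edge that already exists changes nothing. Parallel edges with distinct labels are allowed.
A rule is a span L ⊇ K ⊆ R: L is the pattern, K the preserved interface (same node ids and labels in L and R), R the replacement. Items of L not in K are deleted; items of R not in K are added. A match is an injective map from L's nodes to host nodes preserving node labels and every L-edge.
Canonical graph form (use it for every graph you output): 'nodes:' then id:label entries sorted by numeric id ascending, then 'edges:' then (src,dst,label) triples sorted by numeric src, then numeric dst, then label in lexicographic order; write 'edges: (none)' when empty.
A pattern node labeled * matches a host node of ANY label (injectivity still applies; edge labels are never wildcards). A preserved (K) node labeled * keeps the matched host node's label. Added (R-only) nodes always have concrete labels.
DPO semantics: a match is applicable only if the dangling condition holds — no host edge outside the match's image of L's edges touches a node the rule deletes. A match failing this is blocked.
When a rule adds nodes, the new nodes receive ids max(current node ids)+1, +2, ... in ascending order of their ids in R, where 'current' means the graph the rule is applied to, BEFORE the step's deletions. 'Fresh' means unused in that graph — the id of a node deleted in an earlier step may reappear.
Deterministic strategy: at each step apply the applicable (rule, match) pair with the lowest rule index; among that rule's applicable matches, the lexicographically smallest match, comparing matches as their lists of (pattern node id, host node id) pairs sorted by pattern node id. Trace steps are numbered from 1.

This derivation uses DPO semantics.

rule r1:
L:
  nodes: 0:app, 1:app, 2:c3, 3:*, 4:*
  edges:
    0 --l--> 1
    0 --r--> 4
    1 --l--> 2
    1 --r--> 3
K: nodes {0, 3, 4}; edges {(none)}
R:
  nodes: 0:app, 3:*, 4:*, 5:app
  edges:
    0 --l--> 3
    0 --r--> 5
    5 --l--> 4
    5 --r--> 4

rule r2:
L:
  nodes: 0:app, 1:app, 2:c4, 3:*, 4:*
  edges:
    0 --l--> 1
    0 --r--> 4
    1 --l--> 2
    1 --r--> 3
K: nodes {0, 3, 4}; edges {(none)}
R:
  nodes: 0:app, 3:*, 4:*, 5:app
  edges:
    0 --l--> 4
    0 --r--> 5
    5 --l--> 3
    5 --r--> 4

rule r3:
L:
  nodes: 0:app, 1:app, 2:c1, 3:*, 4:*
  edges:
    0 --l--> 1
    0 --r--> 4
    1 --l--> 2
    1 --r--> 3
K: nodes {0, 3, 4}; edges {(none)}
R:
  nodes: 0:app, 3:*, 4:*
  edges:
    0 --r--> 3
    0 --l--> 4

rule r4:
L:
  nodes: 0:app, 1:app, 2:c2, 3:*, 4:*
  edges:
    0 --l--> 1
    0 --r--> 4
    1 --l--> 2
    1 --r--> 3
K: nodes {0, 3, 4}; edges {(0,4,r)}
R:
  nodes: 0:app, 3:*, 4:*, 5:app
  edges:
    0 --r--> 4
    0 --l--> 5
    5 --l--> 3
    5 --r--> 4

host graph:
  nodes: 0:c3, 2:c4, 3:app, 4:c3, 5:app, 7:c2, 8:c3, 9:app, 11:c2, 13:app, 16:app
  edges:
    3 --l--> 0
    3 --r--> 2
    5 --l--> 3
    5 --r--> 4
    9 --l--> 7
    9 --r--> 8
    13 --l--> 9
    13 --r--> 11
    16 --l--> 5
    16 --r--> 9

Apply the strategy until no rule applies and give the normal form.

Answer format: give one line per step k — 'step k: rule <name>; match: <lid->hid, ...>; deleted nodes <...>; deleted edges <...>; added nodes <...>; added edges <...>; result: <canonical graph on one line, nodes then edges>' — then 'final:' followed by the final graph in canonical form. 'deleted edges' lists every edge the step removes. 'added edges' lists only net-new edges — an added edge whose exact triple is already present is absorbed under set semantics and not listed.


step 1: rule r1; match: 0->5, 1->3, 2->0, 3->2, 4->4; deleted nodes 0, 3; deleted edges (3,0,l); (3,2,r); (5,3,l); (5,4,r); added nodes 17; added edges (5,2,l); (5,17,r); (17,4,l); (17,4,r); result: nodes: 2:c4, 4:c3, 5:app, 7:c2, 8:c3, 9:app, 11:c2, 13:app, 16:app, 17:app edges: (5,2,l); (5,17,r); (9,7,l); (9,8,r); (13,9,l); (13,11,r); (16,5,l); (16,9,r); (17,4,l); (17,4,r)
step 2: rule r2; match: 0->16, 1->5, 2->2, 3->17, 4->9; deleted nodes 2, 5; deleted edges (5,2,l); (5,17,r); (16,5,l); (16,9,r); added nodes 18; added edges (16,9,l); (16,18,r); (18,9,r); (18,17,l); result: nodes: 4:c3, 7:c2, 8:c3, 9:app, 11:c2, 13:app, 16:app, 17:app, 18:app edges: (9,7,l); (9,8,r); (13,9,l); (13,11,r); (16,9,l); (16,18,r); (17,4,l); (17,4,r); (18,9,r); (18,17,l)
final:
nodes: 4:c3, 7:c2, 8:c3, 9:app, 11:c2, 13:app, 16:app, 17:app, 18:app
edges: (9,7,l); (9,8,r); (13,9,l); (13,11,r); (16,9,l); (16,18,r); (17,4,l); (17,4,r); (18,9,r); (18,17,l)


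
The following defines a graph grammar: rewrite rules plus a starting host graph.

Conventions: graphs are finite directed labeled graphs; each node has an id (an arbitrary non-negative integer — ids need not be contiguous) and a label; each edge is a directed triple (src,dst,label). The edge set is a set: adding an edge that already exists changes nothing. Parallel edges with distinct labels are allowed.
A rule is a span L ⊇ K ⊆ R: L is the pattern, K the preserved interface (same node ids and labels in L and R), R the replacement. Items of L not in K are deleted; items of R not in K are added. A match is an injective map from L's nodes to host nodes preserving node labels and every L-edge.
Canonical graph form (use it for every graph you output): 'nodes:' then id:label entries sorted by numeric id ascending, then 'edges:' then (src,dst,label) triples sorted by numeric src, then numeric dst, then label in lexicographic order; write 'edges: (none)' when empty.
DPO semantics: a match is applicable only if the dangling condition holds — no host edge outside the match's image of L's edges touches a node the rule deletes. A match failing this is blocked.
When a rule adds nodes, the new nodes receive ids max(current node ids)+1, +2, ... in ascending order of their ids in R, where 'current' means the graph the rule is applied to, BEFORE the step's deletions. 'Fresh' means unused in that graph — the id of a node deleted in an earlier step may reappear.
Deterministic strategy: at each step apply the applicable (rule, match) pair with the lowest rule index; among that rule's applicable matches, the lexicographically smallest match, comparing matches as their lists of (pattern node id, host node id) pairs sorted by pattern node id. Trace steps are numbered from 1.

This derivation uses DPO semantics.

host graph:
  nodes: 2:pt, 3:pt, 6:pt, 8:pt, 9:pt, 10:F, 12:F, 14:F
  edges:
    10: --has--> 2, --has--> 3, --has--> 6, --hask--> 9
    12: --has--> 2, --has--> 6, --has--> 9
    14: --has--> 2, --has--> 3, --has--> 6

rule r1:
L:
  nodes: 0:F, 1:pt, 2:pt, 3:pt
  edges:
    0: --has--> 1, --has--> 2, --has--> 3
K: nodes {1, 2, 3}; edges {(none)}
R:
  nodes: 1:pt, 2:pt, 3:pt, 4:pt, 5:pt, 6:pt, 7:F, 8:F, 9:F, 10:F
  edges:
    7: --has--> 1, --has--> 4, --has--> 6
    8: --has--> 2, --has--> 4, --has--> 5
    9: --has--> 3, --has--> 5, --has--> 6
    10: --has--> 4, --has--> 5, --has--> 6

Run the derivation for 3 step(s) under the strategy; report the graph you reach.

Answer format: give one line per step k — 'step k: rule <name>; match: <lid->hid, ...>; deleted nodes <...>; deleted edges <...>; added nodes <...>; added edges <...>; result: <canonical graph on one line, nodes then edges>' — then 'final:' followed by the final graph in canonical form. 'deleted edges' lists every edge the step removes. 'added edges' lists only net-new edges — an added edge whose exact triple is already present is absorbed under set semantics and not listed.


step 1: rule r1; match: 0->12, 1->2, 2->6, 3->9; deleted nodes 12; deleted edges (12,2,has); (12,6,has); (12,9,has); added nodes 15, 16, 17, 18, 19, 20, 21; added edges (18,2,has); (18,15,has); (18,17,has); (19,6,has); (19,15,has); (19,16,has); (20,9,has); (20,16,has); (20,17,has); (21,15,has); (21,16,has); (21,17,has); result: nodes: 2:pt, 3:pt, 6:pt, 8:pt, 9:pt, 10:F, 14:F, 15:pt, 16:pt, 17:pt, 18:F, 19:F, 20:F, 21:F edges: (10,2,has); (10,3,has); (10,6,has); (10,9,hask); (14,2,has); (14,3,has); (14,6,has); (18,2,has); (18,15,has); (18,17,has); (19,6,has); (19,15,has); (19,16,has); (20,9,has); (20,16,has); (20,17,has); (21,15,has); (21,16,has); (21,17,has)
step 2: rule r1; match: 0->14, 1->2, 2->3, 3->6; deleted nodes 14; deleted edges (14,2,has); (14,3,has); (14,6,has); added nodes 22, 23, 24, 25, 26, 27, 28; added edges (25,2,has); (25,22,has); (25,24,has); (26,3,has); (26,22,has); (26,23,has); (27,6,has); (27,23,has); (27,24,has); (28,22,has); (28,23,has); (28,24,has); result: nodes: 2:pt, 3:pt, 6:pt, 8:pt, 9:pt, 10:F, 15:pt, 16:pt, 17:pt, 18:F, 19:F, 20:F, 21:F, 22:pt, 23:pt, 24:pt, 25:F, 26:F, 27:F, 28:F edges: (10,2,has); (10,3,has); (10,6,has); (10,9,hask); (18,2,has); (18,15,has); (18,17,has); (19,6,has); (19,15,has); (19,16,has); (20,9,has); (20,16,has); (20,17,has); (21,15,has); (21,16,has); (21,17,has); (25,2,has); (25,22,has); (25,24,has); (26,3,has); (26,22,has); (26,23,has); (27,6,has); (27,23,has); (27,24,has); (28,22,has); (28,23,has); (28,24,has)
step 3: rule r1; match: 0->18, 1->2, 2->15, 3->17; deleted nodes 18; deleted edges (18,2,has); (18,15,has); (18,17,has); added nodes 29, 30, 31, 32, 33, 34, 35; added edges (32,2,has); (32,29,has); (32,31,has); (33,15,has); (33,29,has); (33,30,has); (34,17,has); (34,30,has); (34,31,has); (35,29,has); (35,30,has); (35,31,has); result: nodes: 2:pt, 3:pt, 6:pt, 8:pt, 9:pt, 10:F, 15:pt, 16:pt, 17:pt, 19:F, 20:F, 21:F, 22:pt, 23:pt, 24:pt, 25:F, 26:F, 27:F, 28:F, 29:pt, 30:pt, 31:pt, 32:F, 33:F, 34:F, 35:F edges: (10,2,has); (10,3,has); (10,6,has); (10,9,hask); (19,6,has); (19,15,has); (19,16,has); (20,9,has); (20,16,has); (20,17,has); (21,15,has); (21,16,has); (21,17,has); (25,2,has); (25,22,has); (25,24,has); (26,3,has); (26,22,has); (26,23,has); (27,6,has); (27,23,has); (27,24,has); (28,22,has); (28,23,has); (28,24,has); (32,2,has); (32,29,has); (32,31,has); (33,15,has); (33,29,has); (33,30,has); (34,17,has); (34,30,has); (34,31,has); (35,29,has); (35,30,has); (35,31,has)
final:
nodes: 2:pt, 3:pt, 6:pt, 8:pt, 9:pt, 10:F, 15:pt, 16:pt, 17:pt, 19:F, 20:F, 21:F, 22:pt, 23:pt, 24:pt, 25:F, 26:F, 27:F, 28:F, 29:pt, 30:pt, 31:pt, 32:F, 33:F, 34:F, 35:F
edges: (10,2,has); (10,3,has); (10,6,has); (10,9,hask); (19,6,has); (19,15,has); (19,16,has); (20,9,has); (20,16,has); (20,17,has); (21,15,has); (21,16,has); (21,17,has); (25,2,has); (25,22,has); (25,24,has); (26,3,has); (26,22,has); (26,23,has); (27,6,has); (27,23,has); (27,24,has); (28,22,has); (28,23,has); (28,24,has); (32,2,has); (32,29,has); (32,31,has); (33,15,has); (33,29,has); (33,30,has); (34,17,has); (34,30,has); (34,31,has); (35,29,has); (35,30,has); (35,31,has)


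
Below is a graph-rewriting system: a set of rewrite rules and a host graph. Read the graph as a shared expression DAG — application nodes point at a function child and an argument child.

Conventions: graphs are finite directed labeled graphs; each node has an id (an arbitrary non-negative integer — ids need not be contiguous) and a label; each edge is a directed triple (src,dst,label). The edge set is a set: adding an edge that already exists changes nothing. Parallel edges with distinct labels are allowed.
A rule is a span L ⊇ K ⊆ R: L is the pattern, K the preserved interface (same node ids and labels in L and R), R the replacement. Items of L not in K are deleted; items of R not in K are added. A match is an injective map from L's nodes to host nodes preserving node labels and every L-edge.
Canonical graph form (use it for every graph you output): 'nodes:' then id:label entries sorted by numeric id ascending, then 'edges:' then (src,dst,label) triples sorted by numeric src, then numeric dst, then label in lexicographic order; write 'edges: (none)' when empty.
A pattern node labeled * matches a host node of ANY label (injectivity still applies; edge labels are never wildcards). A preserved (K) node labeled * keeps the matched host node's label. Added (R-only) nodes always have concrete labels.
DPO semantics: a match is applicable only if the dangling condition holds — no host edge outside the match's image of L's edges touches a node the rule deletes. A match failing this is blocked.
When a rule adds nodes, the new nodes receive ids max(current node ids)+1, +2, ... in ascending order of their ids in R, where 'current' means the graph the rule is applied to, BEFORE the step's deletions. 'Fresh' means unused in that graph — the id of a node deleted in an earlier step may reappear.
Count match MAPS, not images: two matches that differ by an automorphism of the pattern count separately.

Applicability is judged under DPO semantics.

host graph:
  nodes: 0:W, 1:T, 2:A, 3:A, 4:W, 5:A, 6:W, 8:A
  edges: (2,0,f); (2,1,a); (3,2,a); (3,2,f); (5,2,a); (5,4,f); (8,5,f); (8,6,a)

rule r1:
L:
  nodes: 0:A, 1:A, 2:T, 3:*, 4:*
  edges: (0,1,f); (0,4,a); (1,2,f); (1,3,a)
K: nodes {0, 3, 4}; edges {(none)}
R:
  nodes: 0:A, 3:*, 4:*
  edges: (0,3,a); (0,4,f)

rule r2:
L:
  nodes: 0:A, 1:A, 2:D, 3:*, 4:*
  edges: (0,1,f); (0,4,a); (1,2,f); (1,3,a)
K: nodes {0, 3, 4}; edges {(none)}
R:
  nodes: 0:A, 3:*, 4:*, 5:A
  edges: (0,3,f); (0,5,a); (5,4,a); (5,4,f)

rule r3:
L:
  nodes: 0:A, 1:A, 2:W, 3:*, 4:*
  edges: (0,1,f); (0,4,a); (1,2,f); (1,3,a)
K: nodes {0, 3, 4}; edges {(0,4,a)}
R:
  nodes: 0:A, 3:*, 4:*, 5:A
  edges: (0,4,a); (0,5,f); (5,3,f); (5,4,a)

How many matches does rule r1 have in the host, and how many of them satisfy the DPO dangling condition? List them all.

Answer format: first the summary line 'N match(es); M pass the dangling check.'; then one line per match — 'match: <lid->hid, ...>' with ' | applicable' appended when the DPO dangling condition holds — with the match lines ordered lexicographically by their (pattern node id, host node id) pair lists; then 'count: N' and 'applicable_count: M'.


0 match(es); 0 pass the dangling check.
count: 0
applicable_count: 0


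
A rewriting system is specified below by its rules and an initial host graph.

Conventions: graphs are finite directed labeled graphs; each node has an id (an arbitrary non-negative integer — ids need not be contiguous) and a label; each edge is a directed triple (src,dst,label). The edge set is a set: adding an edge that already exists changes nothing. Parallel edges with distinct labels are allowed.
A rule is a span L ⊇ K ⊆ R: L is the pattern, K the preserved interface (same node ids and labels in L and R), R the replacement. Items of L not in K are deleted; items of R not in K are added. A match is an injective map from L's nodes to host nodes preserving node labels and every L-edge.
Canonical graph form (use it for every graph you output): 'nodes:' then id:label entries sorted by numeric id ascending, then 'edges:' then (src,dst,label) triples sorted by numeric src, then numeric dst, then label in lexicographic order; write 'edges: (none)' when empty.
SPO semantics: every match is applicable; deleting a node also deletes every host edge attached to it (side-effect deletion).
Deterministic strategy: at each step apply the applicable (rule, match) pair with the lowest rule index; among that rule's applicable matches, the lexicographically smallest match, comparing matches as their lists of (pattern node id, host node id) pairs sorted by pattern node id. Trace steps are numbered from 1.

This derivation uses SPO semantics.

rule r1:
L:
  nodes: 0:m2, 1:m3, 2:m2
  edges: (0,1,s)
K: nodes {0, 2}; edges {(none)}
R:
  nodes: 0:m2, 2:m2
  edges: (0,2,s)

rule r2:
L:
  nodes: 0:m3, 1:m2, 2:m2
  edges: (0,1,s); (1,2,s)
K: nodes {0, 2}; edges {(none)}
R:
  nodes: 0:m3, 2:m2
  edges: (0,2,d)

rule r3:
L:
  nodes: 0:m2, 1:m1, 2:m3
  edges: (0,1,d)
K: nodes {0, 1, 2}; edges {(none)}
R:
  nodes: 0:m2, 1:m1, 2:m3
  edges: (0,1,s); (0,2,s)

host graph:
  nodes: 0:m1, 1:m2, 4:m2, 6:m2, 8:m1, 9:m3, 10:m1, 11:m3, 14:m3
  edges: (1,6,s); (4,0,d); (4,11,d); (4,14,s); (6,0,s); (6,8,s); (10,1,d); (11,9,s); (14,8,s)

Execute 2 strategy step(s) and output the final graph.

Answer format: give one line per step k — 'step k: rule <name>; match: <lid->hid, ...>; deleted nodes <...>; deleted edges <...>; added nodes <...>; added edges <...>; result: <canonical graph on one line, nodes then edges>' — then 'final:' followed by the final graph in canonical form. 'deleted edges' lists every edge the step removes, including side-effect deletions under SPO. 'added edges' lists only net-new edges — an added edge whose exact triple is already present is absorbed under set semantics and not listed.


step 1: rule r1; match: 0->4, 1->14, 2->1; deleted nodes 14; deleted edges (4,14,s); (14,8,s); added nodes (none); added edges (4,1,s); result: nodes: 0:m1, 1:m2, 4:m2, 6:m2, 8:m1, 9:m3, 10:m1, 11:m3 edges: (1,6,s); (4,0,d); (4,1,s); (4,11,d); (6,0,s); (6,8,s); (10,1,d); (11,9,s)
step 2: rule r3; match: 0->4, 1->0, 2->9; deleted nodes (none); deleted edges (4,0,d); added nodes (none); added edges (4,0,s); (4,9,s); result: nodes: 0:m1, 1:m2, 4:m2, 6:m2, 8:m1, 9:m3, 10:m1, 11:m3 edges: (1,6,s); (4,0,s); (4,1,s); (4,9,s); (4,11,d); (6,0,s); (6,8,s); (10,1,d); (11,9,s)
final:
nodes: 0:m1, 1:m2, 4:m2, 6:m2, 8:m1, 9:m3, 10:m1, 11:m3
edges: (1,6,s); (4,0,s); (4,1,s); (4,9,s); (4,11,d); (6,0,s); (6,8,s); (10,1,d); (11,9,s)


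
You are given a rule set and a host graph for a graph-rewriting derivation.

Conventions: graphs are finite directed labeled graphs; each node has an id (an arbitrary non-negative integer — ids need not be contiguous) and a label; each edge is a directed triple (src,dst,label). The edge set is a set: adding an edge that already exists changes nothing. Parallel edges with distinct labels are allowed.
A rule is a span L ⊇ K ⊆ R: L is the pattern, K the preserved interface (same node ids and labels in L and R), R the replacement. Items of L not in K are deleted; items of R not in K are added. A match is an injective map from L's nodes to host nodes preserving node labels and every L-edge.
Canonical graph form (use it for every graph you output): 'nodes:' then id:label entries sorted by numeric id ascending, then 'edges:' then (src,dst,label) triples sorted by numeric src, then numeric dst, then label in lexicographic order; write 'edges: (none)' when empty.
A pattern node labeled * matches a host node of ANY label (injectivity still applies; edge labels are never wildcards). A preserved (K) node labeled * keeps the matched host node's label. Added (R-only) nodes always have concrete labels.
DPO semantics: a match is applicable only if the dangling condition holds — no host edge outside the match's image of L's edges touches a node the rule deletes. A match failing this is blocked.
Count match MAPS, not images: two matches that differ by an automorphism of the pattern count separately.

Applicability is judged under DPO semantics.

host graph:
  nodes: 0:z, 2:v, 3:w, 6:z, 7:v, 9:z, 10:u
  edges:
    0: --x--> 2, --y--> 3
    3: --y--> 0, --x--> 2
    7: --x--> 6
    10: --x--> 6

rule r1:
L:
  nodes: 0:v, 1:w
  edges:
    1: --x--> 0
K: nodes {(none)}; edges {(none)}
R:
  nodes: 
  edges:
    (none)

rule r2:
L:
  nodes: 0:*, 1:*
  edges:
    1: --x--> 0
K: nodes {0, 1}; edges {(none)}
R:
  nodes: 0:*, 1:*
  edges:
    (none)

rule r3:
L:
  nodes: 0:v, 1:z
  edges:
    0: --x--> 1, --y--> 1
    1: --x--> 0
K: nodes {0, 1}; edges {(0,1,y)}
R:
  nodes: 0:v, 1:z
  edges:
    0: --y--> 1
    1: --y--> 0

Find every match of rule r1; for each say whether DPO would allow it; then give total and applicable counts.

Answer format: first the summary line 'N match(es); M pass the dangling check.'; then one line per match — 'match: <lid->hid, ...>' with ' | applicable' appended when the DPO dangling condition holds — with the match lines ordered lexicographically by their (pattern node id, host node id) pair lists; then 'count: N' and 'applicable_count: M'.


1 match(es); 0 pass the dangling check.
match: 0->2, 1->3
count: 1
applicable_count: 0


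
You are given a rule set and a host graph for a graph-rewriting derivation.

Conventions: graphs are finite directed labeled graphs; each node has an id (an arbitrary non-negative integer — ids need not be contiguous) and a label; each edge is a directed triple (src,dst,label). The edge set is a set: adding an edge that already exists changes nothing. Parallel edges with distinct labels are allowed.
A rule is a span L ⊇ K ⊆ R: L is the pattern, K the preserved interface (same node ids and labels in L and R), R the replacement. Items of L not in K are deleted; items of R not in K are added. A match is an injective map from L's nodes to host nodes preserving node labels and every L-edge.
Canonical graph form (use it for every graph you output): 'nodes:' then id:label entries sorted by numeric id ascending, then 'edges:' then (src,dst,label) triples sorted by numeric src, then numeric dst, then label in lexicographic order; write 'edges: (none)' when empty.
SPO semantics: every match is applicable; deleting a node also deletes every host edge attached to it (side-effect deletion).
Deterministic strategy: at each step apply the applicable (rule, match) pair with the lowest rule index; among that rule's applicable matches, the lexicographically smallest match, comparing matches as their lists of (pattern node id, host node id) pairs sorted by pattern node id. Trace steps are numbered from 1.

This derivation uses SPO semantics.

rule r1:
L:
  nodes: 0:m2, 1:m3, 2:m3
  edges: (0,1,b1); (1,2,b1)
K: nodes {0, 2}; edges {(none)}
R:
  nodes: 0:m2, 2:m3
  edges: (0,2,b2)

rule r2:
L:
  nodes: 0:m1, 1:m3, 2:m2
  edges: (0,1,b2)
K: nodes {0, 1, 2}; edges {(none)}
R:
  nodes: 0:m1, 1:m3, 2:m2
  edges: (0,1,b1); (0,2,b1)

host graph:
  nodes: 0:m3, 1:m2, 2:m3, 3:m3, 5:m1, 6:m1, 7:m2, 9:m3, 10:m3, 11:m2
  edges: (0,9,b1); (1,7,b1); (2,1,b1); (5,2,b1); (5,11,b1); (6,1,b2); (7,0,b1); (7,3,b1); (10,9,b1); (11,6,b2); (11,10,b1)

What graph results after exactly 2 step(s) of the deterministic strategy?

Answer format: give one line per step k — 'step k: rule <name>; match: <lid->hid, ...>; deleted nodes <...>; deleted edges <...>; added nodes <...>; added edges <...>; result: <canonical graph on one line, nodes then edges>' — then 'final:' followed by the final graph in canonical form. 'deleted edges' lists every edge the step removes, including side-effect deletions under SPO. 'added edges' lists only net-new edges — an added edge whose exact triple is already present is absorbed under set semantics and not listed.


step 1: rule r1; match: 0->7, 1->0, 2->9; deleted nodes 0; deleted edges (0,9,b1); (7,0,b1); added nodes (none); added edges (7,9,b2); result: nodes: 1:m2, 2:m3, 3:m3, 5:m1, 6:m1, 7:m2, 9:m3, 10:m3, 11:m2 edges: (1,7,b1); (2,1,b1); (5,2,b1); (5,11,b1); (6,1,b2); (7,3,b1); (7,9,b2); (10,9,b1); (11,6,b2); (11,10,b1)
step 2: rule r1; match: 0->11, 1->10, 2->9; deleted nodes 10; deleted edges (10,9,b1); (11,10,b1); added nodes (none); added edges (11,9,b2); result: nodes: 1:m2, 2:m3, 3:m3, 5:m1, 6:m1, 7:m2, 9:m3, 11:m2 edges: (1,7,b1); (2,1,b1); (5,2,b1); (5,11,b1); (6,1,b2); (7,3,b1); (7,9,b2); (11,6,b2); (11,9,b2)
final:
nodes: 1:m2, 2:m3, 3:m3, 5:m1, 6:m1, 7:m2, 9:m3, 11:m2
edges: (1,7,b1); (2,1,b1); (5,2,b1); (5,11,b1); (6,1,b2); (7,3,b1); (7,9,b2); (11,6,b2); (11,9,b2)


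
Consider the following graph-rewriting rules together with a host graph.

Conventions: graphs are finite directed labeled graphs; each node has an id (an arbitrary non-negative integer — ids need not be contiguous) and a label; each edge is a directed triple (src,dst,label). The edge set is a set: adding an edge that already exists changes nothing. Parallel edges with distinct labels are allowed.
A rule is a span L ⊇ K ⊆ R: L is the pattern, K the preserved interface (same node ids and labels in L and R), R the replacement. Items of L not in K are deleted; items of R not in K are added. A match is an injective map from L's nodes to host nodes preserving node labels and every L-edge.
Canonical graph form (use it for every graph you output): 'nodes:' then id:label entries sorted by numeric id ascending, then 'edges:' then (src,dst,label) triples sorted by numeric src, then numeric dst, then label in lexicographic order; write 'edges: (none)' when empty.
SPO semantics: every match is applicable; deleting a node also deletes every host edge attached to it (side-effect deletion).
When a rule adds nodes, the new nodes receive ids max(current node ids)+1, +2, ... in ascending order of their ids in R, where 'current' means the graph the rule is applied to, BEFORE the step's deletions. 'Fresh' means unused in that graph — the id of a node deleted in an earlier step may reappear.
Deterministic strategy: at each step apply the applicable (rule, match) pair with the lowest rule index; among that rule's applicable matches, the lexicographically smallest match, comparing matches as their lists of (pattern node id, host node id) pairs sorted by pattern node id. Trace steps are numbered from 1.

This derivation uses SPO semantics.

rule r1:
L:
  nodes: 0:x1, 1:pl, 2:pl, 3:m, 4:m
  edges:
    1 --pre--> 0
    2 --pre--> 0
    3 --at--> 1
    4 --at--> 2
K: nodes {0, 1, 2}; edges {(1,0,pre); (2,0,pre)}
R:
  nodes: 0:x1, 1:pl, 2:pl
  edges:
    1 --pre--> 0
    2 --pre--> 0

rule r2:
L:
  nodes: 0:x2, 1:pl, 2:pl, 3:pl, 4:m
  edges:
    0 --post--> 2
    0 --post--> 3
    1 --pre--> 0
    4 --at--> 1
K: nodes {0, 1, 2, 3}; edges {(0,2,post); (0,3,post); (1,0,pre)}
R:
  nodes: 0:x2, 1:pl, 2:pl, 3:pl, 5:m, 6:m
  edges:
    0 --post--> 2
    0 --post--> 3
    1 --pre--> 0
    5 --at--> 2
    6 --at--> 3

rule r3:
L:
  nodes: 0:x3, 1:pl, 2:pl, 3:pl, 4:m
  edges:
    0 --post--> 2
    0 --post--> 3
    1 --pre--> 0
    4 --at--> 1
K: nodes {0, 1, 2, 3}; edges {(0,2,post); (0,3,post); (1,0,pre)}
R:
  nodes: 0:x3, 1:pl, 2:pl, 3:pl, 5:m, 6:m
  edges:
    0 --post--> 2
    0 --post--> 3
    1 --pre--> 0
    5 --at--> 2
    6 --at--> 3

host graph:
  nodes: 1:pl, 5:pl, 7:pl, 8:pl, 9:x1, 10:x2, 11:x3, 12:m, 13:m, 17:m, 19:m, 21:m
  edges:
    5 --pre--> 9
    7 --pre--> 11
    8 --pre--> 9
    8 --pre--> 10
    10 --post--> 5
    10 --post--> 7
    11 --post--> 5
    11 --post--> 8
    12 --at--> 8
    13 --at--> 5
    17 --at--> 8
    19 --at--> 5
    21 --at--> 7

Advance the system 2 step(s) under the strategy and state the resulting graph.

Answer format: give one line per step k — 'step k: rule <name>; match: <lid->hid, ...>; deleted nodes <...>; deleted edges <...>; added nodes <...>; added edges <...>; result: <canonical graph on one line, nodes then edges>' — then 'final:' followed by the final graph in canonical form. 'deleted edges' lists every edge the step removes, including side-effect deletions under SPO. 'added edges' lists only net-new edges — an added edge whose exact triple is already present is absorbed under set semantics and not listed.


step 1: rule r1; match: 0->9, 1->5, 2->8, 3->13, 4->12; deleted nodes 12, 13; deleted edges (12,8,at); (13,5,at); added nodes (none); added edges (none); result: nodes: 1:pl, 5:pl, 7:pl, 8:pl, 9:x1, 10:x2, 11:x3, 17:m, 19:m, 21:m edges: (5,9,pre); (7,11,pre); (8,9,pre); (8,10,pre); (10,5,post); (10,7,post); (11,5,post); (11,8,post); (17,8,at); (19,5,at); (21,7,at)
step 2: rule r1; match: 0->9, 1->5, 2->8, 3->19, 4->17; deleted nodes 17, 19; deleted edges (17,8,at); (19,5,at); added nodes (none); added edges (none); result: nodes: 1:pl, 5:pl, 7:pl, 8:pl, 9:x1, 10:x2, 11:x3, 21:m edges: (5,9,pre); (7,11,pre); (8,9,pre); (8,10,pre); (10,5,post); (10,7,post); (11,5,post); (11,8,post); (21,7,at)
final:
nodes: 1:pl, 5:pl, 7:pl, 8:pl, 9:x1, 10:x2, 11:x3, 21:m
edges: (5,9,pre); (7,11,pre); (8,9,pre); (8,10,pre); (10,5,post); (10,7,post); (11,5,post); (11,8,post); (21,7,at)
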